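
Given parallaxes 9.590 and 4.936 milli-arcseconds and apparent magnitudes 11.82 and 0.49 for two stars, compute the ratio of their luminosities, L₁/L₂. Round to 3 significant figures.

d₁ = 1/p₁ = 1/0.009590″ = 104.28 pc; d₂ = 1/p₂ = 1/0.004936″ = 202.59 pc.
M₁ = m₁ − 5 log₁₀ d₁ + 5 = 11.82 − 10.0910 + 5 = 6.7290.
M₂ = 0.49 − 11.5331 + 5 = -6.0431.
L₁/L₂ = 10^(0.4(M₂ − M₁)) = 10^(0.4 × (-12.7721)) = 10^(-5.10884) = 0.0000077832.

L₁/L₂ = 7.78 × 10^-6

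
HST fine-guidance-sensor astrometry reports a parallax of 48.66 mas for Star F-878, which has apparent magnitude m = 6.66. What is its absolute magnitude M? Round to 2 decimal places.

M = 5.10

d = 1/p = 1/0.04866″ = 20.551 pc.
m − M = 5 log₁₀(20.551) − 5 = 6.5642 − 5 = 1.5642.
M = m − (m − M) = 6.66 − 1.5642 = 5.10.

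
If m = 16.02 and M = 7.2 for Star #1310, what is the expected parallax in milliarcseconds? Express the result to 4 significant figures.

m − M = 16.02 − 7.2 = 8.82.
d = 10^((m−M)/5 + 1) = 10^2.764 = 580.76 pc.
p = 1/d = 1/580.76 = 0.0017219 arcsec = 1.7219 mas.

1.722 mas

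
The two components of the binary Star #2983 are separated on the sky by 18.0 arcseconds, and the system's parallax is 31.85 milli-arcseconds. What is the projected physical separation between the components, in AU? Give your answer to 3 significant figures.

d = 1/p = 1/0.03185″ = 31.397 pc.
At distance d (pc), an angle of θ arcsec spans θ·d AU: s = 18.0 × 31.397 = 565.15 AU.

565 AU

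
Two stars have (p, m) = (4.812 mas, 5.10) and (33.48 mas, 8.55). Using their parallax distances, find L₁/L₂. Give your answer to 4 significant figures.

d₁ = 1/p₁ = 1/0.004812″ = 207.81 pc; d₂ = 1/p₂ = 1/0.03348″ = 29.869 pc.
M₁ = m₁ − 5 log₁₀ d₁ + 5 = 5.10 − 11.5883 + 5 = -1.4883.
M₂ = 8.55 − 7.3761 + 5 = 6.1739.
L₁/L₂ = 10^(0.4(M₂ − M₁)) = 10^(0.4 × 7.6622) = 10^3.06488 = 1161.1.

L₁/L₂ = 1161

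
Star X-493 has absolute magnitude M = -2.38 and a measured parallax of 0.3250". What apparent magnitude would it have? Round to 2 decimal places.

m = -4.94

d = 1/p = 1/0.3250″ = 3.0769 pc.
m − M = 5 log₁₀ d − 5 = 5 log₁₀(3.0769) − 5 = 2.4406 − 5 = -2.5594.
m = M + (m − M) = -2.38 + (-2.5594) = -4.94.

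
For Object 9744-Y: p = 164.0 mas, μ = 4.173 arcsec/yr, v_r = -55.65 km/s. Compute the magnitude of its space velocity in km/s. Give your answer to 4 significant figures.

132.8 km/s

d = 1/p = 1/0.1640″ = 6.0976 pc.
v_t = 4.740 μ d = 4.740 × 4.173 × 6.0976 = 120.61 km/s.
v = √(v_r² + v_t²) = √((-55.65)² + 120.61²) = √17643.7 = 132.83 km/s.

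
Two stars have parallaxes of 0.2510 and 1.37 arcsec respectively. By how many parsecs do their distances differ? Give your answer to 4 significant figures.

d_A = 1/0.2510″ = 3.9841 pc; d_B = 1/1.370″ = 0.72993 pc.
|d_B − d_A| = |0.72993 − 3.9841| = 3.2542 pc.

3.254 pc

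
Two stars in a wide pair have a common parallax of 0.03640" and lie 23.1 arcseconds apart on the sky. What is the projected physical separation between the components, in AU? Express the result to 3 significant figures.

635 AU

d = 1/p = 1/0.03640″ = 27.473 pc.
At distance d (pc), an angle of θ arcsec spans θ·d AU: s = 23.1 × 27.473 = 634.63 AU.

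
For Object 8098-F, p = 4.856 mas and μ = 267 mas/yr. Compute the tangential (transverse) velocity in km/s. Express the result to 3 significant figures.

d = 1/p = 1/0.004856″ = 205.93 pc.
μ = 267 mas/yr = 0.267 ″/yr.
v_t = 4.74 × μ × d = 4.74 × 0.267 × 205.93 = 260.62 km/s.

261 km/s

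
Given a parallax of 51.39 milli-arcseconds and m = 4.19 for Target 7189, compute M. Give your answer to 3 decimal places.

M = 2.744

d = 1/p = 1/0.05139″ = 19.459 pc.
m − M = 5 log₁₀(19.459) − 5 = 6.4456 − 5 = 1.4456.
M = m − (m − M) = 4.19 − 1.4456 = 2.744.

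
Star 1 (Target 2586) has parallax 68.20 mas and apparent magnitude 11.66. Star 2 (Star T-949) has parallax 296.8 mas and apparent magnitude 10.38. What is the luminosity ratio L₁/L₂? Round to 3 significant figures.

d₁ = 1/p₁ = 1/0.06820″ = 14.663 pc; d₂ = 1/p₂ = 1/0.2968″ = 3.3693 pc.
M₁ = m₁ − 5 log₁₀ d₁ + 5 = 11.66 − 5.8311 + 5 = 10.8289.
M₂ = 10.38 − 2.6377 + 5 = 12.7423.
L₁/L₂ = 10^(0.4(M₂ − M₁)) = 10^(0.4 × 1.9134) = 10^0.76536 = 5.8259.

L₁/L₂ = 5.83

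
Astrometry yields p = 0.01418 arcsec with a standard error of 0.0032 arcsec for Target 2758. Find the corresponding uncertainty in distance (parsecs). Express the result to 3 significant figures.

15.9 pc

d = 1/p, so σ_d = σ_p / p².
σ_d = 0.00320 / (0.01418)² = 0.00320 / 0.00020107 = 15.915 pc.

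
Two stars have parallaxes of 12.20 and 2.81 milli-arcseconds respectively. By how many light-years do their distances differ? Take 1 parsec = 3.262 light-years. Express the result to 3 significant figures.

893 ly

d_A = 1/0.01220″ = 81.967 pc; d_B = 1/0.002810″ = 355.87 pc.
|d_B − d_A| = |355.87 − 81.967| = 273.9 pc = 273.9 × 3.262 ly = 893.46 ly.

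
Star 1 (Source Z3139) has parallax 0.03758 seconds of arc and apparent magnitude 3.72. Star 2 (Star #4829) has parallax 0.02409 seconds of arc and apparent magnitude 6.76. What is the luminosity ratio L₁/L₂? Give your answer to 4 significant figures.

L₁/L₂ = 6.757

d₁ = 1/p₁ = 1/0.03758″ = 26.61 pc; d₂ = 1/p₂ = 1/0.02409″ = 41.511 pc.
M₁ = m₁ − 5 log₁₀ d₁ + 5 = 3.72 − 7.1252 + 5 = 1.5948.
M₂ = 6.76 − 8.0908 + 5 = 3.6692.
L₁/L₂ = 10^(0.4(M₂ − M₁)) = 10^(0.4 × 2.0744) = 10^0.82976 = 6.7571.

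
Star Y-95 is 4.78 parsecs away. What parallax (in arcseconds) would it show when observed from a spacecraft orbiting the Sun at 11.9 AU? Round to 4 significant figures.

2.490 arcsec

p (arcsec) = B (AU) / d (pc).
p = 11.9 / 4.78 = 2.4895 arcsec.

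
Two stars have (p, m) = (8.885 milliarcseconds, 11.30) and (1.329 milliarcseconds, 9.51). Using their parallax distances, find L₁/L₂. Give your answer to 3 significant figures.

L₁/L₂ = 0.00430

d₁ = 1/p₁ = 1/0.008885″ = 112.55 pc; d₂ = 1/p₂ = 1/0.001329″ = 752.45 pc.
M₁ = m₁ − 5 log₁₀ d₁ + 5 = 11.30 − 10.2567 + 5 = 6.0433.
M₂ = 9.51 − 14.3824 + 5 = 0.1276.
L₁/L₂ = 10^(0.4(M₂ − M₁)) = 10^(0.4 × (-5.9157)) = 10^(-2.36628) = 0.0043025.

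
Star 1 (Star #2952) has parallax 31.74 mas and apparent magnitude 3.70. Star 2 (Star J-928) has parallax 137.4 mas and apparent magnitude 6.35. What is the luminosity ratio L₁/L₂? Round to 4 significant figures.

d₁ = 1/p₁ = 1/0.03174″ = 31.506 pc; d₂ = 1/p₂ = 1/0.1374″ = 7.278 pc.
M₁ = m₁ − 5 log₁₀ d₁ + 5 = 3.70 − 7.4920 + 5 = 1.2080.
M₂ = 6.35 − 4.3101 + 5 = 7.0399.
L₁/L₂ = 10^(0.4(M₂ − M₁)) = 10^(0.4 × 5.8319) = 10^2.33276 = 215.16.

L₁/L₂ = 215.2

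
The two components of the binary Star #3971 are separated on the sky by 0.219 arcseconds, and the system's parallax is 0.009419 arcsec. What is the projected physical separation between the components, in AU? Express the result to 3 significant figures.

d = 1/p = 1/0.009419″ = 106.17 pc.
At distance d (pc), an angle of θ arcsec spans θ·d AU: s = 0.219 × 106.17 = 23.251 AU.

23.3 AU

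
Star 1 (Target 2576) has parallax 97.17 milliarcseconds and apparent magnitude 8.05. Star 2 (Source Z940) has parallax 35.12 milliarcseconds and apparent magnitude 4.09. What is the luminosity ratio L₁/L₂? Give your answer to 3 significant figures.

d₁ = 1/p₁ = 1/0.09717″ = 10.291 pc; d₂ = 1/p₂ = 1/0.03512″ = 28.474 pc.
M₁ = m₁ − 5 log₁₀ d₁ + 5 = 8.05 − 5.0623 + 5 = 7.9877.
M₂ = 4.09 − 7.2722 + 5 = 1.8178.
L₁/L₂ = 10^(0.4(M₂ − M₁)) = 10^(0.4 × (-6.1699)) = 10^(-2.46796) = 0.0034044.

L₁/L₂ = 0.00340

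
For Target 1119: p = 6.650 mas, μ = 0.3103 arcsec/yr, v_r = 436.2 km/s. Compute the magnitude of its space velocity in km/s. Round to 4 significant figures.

489.1 km/s

d = 1/p = 1/0.006650″ = 150.38 pc.
v_t = 4.740 μ d = 4.740 × 0.3103 × 150.38 = 221.18 km/s.
v = √(v_r² + v_t²) = √(436.2² + 221.18²) = √239191 = 489.07 km/s.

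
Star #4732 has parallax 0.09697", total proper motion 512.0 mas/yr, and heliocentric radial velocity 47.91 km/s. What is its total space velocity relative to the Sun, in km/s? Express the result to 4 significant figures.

d = 1/p = 1/0.09697″ = 10.312 pc.
μ = 512.0 mas/yr = 0.5120 ″/yr.
v_t = 4.740 μ d = 4.740 × 0.5120 × 10.312 = 25.026 km/s.
v = √(v_r² + v_t²) = √(47.91² + 25.026²) = √2921.67 = 54.052 km/s.

54.05 km/s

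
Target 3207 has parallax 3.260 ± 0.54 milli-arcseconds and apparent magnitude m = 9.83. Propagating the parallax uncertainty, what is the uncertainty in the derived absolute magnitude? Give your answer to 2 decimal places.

M = m − 5 log₁₀ d + 5 = m + 5 log₁₀ p + 5, so ∂M/∂p = 5/(p ln 10).
σ_M = (5/ln 10) · (σ_p/p) = 2.1715 × 0.54/3.260 = 2.1715 × 0.16564 = 0.35969.

σ_M = 0.36 mag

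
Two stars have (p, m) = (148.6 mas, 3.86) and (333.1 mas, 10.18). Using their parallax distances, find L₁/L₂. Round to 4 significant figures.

d₁ = 1/p₁ = 1/0.1486″ = 6.7295 pc; d₂ = 1/p₂ = 1/0.3331″ = 3.0021 pc.
M₁ = m₁ − 5 log₁₀ d₁ + 5 = 3.86 − 4.1399 + 5 = 4.7201.
M₂ = 10.18 − 2.3871 + 5 = 12.7929.
L₁/L₂ = 10^(0.4(M₂ − M₁)) = 10^(0.4 × 8.0728) = 10^3.22912 = 1694.8.

L₁/L₂ = 1695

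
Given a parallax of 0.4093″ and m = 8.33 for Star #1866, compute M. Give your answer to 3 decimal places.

d = 1/p = 1/0.4093″ = 2.4432 pc.
m − M = 5 log₁₀(2.4432) − 5 = 1.9398 − 5 = -3.0602.
M = m − (m − M) = 8.33 − (-3.0602) = 11.390.

M = 11.390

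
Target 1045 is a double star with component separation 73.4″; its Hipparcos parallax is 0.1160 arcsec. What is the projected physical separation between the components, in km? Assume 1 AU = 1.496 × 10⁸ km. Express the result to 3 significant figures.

9.47 × 10^10 km

d = 1/p = 1/0.1160″ = 8.6207 pc.
At distance d (pc), an angle of θ arcsec spans θ·d AU: s = 73.4 × 8.6207 = 632.76 AU.
= 632.76 × 1.496 × 10⁸ km = 9.4661 × 10^10 km.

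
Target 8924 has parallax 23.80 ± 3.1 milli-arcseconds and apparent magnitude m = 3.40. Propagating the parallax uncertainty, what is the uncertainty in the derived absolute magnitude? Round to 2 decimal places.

M = m − 5 log₁₀ d + 5 = m + 5 log₁₀ p + 5, so ∂M/∂p = 5/(p ln 10).
σ_M = (5/ln 10) · (σ_p/p) = 2.1715 × 3.1/23.80 = 2.1715 × 0.13025 = 0.28284.

σ_M = 0.28 mag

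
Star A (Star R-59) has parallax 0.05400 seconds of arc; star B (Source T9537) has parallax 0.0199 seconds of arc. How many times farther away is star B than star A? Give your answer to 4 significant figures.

Since d = 1/p, d_B/d_A = p_A/p_B.
= 0.05400 / 0.0199 = 2.7136.

2.714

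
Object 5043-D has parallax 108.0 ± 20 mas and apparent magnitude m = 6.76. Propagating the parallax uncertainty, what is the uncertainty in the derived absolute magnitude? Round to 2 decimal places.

σ_M = 0.40 mag

M = m − 5 log₁₀ d + 5 = m + 5 log₁₀ p + 5, so ∂M/∂p = 5/(p ln 10).
σ_M = (5/ln 10) · (σ_p/p) = 2.1715 × 20/108.0 = 2.1715 × 0.18519 = 0.40214.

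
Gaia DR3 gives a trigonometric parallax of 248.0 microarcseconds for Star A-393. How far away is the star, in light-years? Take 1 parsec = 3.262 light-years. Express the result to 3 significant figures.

13200 light years

p = 248.0 microarcseconds = 0.0002480 arcsec.
d = 1/p = 1/0.0002480 = 4032.3 pc.
In light-years: 4032.3 × 3.262 = 13153 ly.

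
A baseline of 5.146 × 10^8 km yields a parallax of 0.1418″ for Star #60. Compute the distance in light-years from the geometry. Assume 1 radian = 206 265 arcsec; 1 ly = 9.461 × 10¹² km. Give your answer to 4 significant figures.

79.12 ly

θ = 0.1418″ = 0.1418/206265 = 6.8747 × 10^-7 rad.
d = B/θ = (5.146 × 10^8) / (6.8747 × 10^-7) = 7.4854 × 10^14 km = (7.4854 × 10^14) / (9.461 × 10^12) ly = 79.118 ly.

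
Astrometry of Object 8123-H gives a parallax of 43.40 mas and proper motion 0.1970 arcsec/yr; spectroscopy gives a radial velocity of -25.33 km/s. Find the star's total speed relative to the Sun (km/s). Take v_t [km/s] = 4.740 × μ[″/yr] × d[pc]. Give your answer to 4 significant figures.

33.23 km/s

d = 1/p = 1/0.04340″ = 23.041 pc.
v_t = 4.740 μ d = 4.740 × 0.1970 × 23.041 = 21.515 km/s.
v = √(v_r² + v_t²) = √((-25.33)² + 21.515²) = √1104.5 = 33.234 km/s.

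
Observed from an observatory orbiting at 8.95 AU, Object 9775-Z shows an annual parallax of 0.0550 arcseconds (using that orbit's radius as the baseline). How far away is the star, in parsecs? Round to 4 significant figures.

162.7 pc

With baseline B (in AU) and parallax p (in arcsec), d = B/p parsecs.
d = 8.95 / 0.0550 = 162.73 pc.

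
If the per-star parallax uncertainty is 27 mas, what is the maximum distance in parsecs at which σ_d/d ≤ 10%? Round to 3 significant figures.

3.70 pc

σ_d/d = σ_p/p, so the condition is σ_p/p ≤ 0.10, i.e. p ≥ σ_p/0.10.
p_min = 27/0.10 = 270 mas = 0.27 arcsec.
d_max = 1/p_min = 1/0.27 = 3.7037 pc.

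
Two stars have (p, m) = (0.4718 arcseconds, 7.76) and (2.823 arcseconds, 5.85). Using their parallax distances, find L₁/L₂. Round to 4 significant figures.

L₁/L₂ = 6.165

d₁ = 1/p₁ = 1/0.4718″ = 2.1195 pc; d₂ = 1/p₂ = 1/2.823″ = 0.35423 pc.
M₁ = m₁ − 5 log₁₀ d₁ + 5 = 7.76 − 1.6312 + 5 = 11.1288.
M₂ = 5.85 − (-2.2536) + 5 = 13.1036.
L₁/L₂ = 10^(0.4(M₂ − M₁)) = 10^(0.4 × 1.9748) = 10^0.78992 = 6.1648.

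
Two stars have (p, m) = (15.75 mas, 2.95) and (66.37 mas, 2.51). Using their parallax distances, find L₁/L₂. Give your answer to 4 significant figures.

L₁/L₂ = 11.84

d₁ = 1/p₁ = 1/0.01575″ = 63.492 pc; d₂ = 1/p₂ = 1/0.06637″ = 15.067 pc.
M₁ = m₁ − 5 log₁₀ d₁ + 5 = 2.95 − 9.0136 + 5 = -1.0636.
M₂ = 2.51 − 5.8901 + 5 = 1.6199.
L₁/L₂ = 10^(0.4(M₂ − M₁)) = 10^(0.4 × 2.6835) = 10^1.07340 = 11.841.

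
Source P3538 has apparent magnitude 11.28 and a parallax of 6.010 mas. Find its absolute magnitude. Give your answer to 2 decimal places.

M = 5.17

d = 1/p = 1/0.006010″ = 166.39 pc.
m − M = 5 log₁₀(166.39) − 5 = 11.1056 − 5 = 6.1056.
M = m − (m − M) = 11.28 − 6.1056 = 5.17.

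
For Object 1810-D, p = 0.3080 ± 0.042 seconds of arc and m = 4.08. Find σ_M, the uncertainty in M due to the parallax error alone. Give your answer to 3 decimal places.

M = m − 5 log₁₀ d + 5 = m + 5 log₁₀ p + 5, so ∂M/∂p = 5/(p ln 10).
σ_M = (5/ln 10) · (σ_p/p) = 2.1715 × 0.042/0.3080 = 2.1715 × 0.13636 = 0.29611.

σ_M = 0.296 mag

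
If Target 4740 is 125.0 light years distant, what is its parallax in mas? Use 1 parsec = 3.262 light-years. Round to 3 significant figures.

26.1 mas

d = 125.0 ly ÷ 3.262 = 38.32 pc.
p = 1/d = 1/38.32 = 0.026096 arcsec.
= 0.026096 × 1000 = 26.096 mas.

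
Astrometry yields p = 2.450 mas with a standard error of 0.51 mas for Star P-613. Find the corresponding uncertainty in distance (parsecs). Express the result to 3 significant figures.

85.0 pc

d = 1/p, so σ_d = σ_p / p².
σ_d = 0.000510 / (0.002450)² = 0.000510 / 0.0000060025 = 84.965 pc.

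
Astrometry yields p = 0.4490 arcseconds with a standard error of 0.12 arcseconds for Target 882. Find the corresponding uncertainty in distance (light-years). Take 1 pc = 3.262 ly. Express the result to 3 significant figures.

1.94 ly

d = 1/p, so σ_d = σ_p / p².
σ_d = 0.120 / (0.4490)² = 0.120 / 0.2016 = 0.59524 pc = 0.59524 × 3.262 ly = 1.9417 ly.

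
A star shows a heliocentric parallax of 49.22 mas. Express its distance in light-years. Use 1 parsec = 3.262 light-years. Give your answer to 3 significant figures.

66.3 light years

p = 49.22 mas = 0.04922 arcsec.
d = 1/p = 1/0.04922 = 20.317 pc.
In light-years: 20.317 × 3.262 = 66.274 ly.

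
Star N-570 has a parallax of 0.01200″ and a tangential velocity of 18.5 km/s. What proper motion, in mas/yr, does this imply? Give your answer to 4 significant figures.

46.84 mas/yr

d = 1/p = 1/0.01200″ = 83.333 pc.
μ = v_t / (4.74 d) = 18.5 / (4.74 × 83.333) = 18.5 / 395 = 0.046835 ″/yr = 46.835 mas/yr.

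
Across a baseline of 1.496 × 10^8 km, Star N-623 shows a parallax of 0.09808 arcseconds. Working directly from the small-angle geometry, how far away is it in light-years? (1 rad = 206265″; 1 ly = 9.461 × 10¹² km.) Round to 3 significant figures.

θ = 0.09808″ = 0.09808/206265 = 4.7550 × 10^-7 rad.
d = B/θ = (1.496 × 10^8) / (4.7550 × 10^-7) = 3.1462 × 10^14 km = (3.1462 × 10^14) / (9.461 × 10^12) ly = 33.254 ly.

33.3 ly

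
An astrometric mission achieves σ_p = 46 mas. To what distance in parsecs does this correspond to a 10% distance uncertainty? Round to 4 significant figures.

σ_d/d = σ_p/p, so the condition is σ_p/p ≤ 0.10, i.e. p ≥ σ_p/0.10.
p_min = 46/0.10 = 460 mas = 0.46 arcsec.
d_max = 1/p_min = 1/0.46 = 2.1739 pc.

2.174 pc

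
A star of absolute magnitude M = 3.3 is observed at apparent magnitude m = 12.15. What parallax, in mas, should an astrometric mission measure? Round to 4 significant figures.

m − M = 12.15 − 3.3 = 8.85.
d = 10^((m−M)/5 + 1) = 10^2.770 = 588.84 pc.
p = 1/d = 1/588.84 = 0.0016983 arcsec = 1.6983 mas.

1.698 mas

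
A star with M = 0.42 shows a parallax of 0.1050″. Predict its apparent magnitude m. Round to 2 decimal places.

d = 1/p = 1/0.1050″ = 9.5238 pc.
m − M = 5 log₁₀ d − 5 = 5 log₁₀(9.5238) − 5 = 4.8941 − 5 = -0.1059.
m = M + (m − M) = 0.42 + (-0.1059) = 0.31.

m = 0.31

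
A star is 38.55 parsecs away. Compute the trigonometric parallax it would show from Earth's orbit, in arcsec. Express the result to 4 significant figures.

0.02594 arcsec

p = 1/d = 1/38.55 = 0.02594 arcsec.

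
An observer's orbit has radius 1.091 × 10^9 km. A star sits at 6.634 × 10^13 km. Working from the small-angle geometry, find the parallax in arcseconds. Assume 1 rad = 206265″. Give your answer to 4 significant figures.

3.392 arcsec

θ ≈ B/d = (1.091 × 10^9) / (6.634 × 10^13) = 1.6446 × 10^-5 rad.
In arcseconds: 1.6446 × 10^-5 × 206265 = 3.3922″.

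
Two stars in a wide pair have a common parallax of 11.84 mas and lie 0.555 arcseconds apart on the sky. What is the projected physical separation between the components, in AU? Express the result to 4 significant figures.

46.88 AU

d = 1/p = 1/0.01184″ = 84.459 pc.
At distance d (pc), an angle of θ arcsec spans θ·d AU: s = 0.555 × 84.459 = 46.875 AU.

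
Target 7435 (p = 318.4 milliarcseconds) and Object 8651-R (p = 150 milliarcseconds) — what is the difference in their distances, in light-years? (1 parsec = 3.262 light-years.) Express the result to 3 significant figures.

d_A = 1/0.3184″ = 3.1407 pc; d_B = 1/0.1500″ = 6.6667 pc.
|d_B − d_A| = |6.6667 − 3.1407| = 3.526 pc = 3.526 × 3.262 ly = 11.502 ly.

11.5 ly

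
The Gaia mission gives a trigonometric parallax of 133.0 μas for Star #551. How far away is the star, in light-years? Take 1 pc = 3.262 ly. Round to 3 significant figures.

p = 133.0 μas = 0.0001330 arcsec.
d = 1/p = 1/0.0001330 = 7518.8 pc.
In light-years: 7518.8 × 3.262 = 24526 ly.

24500 light years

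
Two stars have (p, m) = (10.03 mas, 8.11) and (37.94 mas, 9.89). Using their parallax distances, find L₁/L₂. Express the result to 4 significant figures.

d₁ = 1/p₁ = 1/0.01003″ = 99.701 pc; d₂ = 1/p₂ = 1/0.03794″ = 26.357 pc.
M₁ = m₁ − 5 log₁₀ d₁ + 5 = 8.11 − 9.9935 + 5 = 3.1165.
M₂ = 9.89 − 7.1045 + 5 = 7.7855.
L₁/L₂ = 10^(0.4(M₂ − M₁)) = 10^(0.4 × 4.6690) = 10^1.86760 = 73.722.

L₁/L₂ = 73.72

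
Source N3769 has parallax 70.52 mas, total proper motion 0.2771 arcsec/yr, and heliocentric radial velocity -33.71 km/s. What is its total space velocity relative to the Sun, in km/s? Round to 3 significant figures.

38.5 km/s

d = 1/p = 1/0.07052″ = 14.18 pc.
v_t = 4.740 μ d = 4.740 × 0.2771 × 14.18 = 18.625 km/s.
v = √(v_r² + v_t²) = √((-33.71)² + 18.625²) = √1483.25 = 38.513 km/s.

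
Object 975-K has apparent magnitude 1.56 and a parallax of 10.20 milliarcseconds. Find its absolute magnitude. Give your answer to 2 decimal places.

d = 1/p = 1/0.01020″ = 98.039 pc.
m − M = 5 log₁₀(98.039) − 5 = 9.9570 − 5 = 4.9570.
M = m − (m − M) = 1.56 − 4.9570 = -3.40.

M = -3.40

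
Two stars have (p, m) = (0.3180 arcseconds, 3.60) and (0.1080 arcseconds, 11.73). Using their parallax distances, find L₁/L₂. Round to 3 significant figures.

L₁/L₂ = 206

d₁ = 1/p₁ = 1/0.3180″ = 3.1447 pc; d₂ = 1/p₂ = 1/0.1080″ = 9.2593 pc.
M₁ = m₁ − 5 log₁₀ d₁ + 5 = 3.60 − 2.4879 + 5 = 6.1121.
M₂ = 11.73 − 4.8329 + 5 = 11.8971.
L₁/L₂ = 10^(0.4(M₂ − M₁)) = 10^(0.4 × 5.7850) = 10^2.31400 = 206.06.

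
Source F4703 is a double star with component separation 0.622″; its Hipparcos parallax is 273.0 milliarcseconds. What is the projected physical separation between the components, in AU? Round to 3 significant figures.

d = 1/p = 1/0.2730″ = 3.663 pc.
At distance d (pc), an angle of θ arcsec spans θ·d AU: s = 0.622 × 3.663 = 2.2784 AU.

2.28 AU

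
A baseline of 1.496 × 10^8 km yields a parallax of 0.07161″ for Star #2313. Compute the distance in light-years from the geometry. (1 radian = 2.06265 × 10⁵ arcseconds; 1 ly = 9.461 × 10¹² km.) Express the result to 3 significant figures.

45.5 ly

θ = 0.07161″ = 0.07161/206265 = 3.4717 × 10^-7 rad.
d = B/θ = (1.496 × 10^8) / (3.4717 × 10^-7) = 4.3091 × 10^14 km = (4.3091 × 10^14) / (9.461 × 10^12) ly = 45.546 ly.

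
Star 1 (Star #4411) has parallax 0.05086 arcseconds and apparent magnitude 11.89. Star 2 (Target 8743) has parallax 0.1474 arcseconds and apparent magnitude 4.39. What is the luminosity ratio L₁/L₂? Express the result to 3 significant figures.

L₁/L₂ = 0.00840

d₁ = 1/p₁ = 1/0.05086″ = 19.662 pc; d₂ = 1/p₂ = 1/0.1474″ = 6.7843 pc.
M₁ = m₁ − 5 log₁₀ d₁ + 5 = 11.89 − 6.4681 + 5 = 10.4219.
M₂ = 4.39 − 4.1575 + 5 = 5.2325.
L₁/L₂ = 10^(0.4(M₂ − M₁)) = 10^(0.4 × (-5.1894)) = 10^(-2.07576) = 0.0083992.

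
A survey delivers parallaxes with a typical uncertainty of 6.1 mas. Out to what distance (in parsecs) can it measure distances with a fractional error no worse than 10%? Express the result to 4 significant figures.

16.39 pc

σ_d/d = σ_p/p, so the condition is σ_p/p ≤ 0.10, i.e. p ≥ σ_p/0.10.
p_min = 6.1/0.10 = 61 mas = 0.061 arcsec.
d_max = 1/p_min = 1/0.061 = 16.393 pc.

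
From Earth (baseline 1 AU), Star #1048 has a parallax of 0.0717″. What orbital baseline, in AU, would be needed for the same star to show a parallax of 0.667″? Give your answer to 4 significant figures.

9.303 AU

Parallax scales linearly with baseline: p ∝ B, so B = p_target / p_Earth × 1 AU.
B = 0.667 / 0.0717 = 9.3026 AU.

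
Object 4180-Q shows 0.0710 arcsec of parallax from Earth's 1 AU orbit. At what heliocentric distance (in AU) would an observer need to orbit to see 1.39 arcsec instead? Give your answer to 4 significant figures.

Parallax scales linearly with baseline: p ∝ B, so B = p_target / p_Earth × 1 AU.
B = 1.39 / 0.0710 = 19.577 AU.

19.58 AU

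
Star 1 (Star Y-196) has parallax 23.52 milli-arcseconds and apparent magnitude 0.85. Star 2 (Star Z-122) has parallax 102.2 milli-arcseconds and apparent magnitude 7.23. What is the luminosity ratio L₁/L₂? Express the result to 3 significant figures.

d₁ = 1/p₁ = 1/0.02352″ = 42.517 pc; d₂ = 1/p₂ = 1/0.1022″ = 9.7847 pc.
M₁ = m₁ − 5 log₁₀ d₁ + 5 = 0.85 − 8.1428 + 5 = -2.2928.
M₂ = 7.23 − 4.9527 + 5 = 7.2773.
L₁/L₂ = 10^(0.4(M₂ − M₁)) = 10^(0.4 × 9.5701) = 10^3.82804 = 6730.4.

L₁/L₂ = 6730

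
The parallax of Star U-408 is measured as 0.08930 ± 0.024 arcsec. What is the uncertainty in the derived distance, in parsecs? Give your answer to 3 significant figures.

d = 1/p, so σ_d = σ_p / p².
σ_d = 0.0240 / (0.08930)² = 0.0240 / 0.0079745 = 3.0096 pc.

3.01 pc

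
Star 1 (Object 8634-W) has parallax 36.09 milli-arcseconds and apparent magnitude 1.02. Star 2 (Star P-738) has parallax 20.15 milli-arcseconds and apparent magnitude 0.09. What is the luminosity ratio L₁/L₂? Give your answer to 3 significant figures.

L₁/L₂ = 0.132

d₁ = 1/p₁ = 1/0.03609″ = 27.709 pc; d₂ = 1/p₂ = 1/0.02015″ = 49.628 pc.
M₁ = m₁ − 5 log₁₀ d₁ + 5 = 1.02 − 7.2131 + 5 = -1.1931.
M₂ = 0.09 − 8.4786 + 5 = -3.3886.
L₁/L₂ = 10^(0.4(M₂ − M₁)) = 10^(0.4 × (-2.1955)) = 10^(-0.87820) = 0.13237.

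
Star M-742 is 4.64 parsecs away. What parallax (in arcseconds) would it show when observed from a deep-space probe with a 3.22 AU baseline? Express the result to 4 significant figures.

p (arcsec) = B (AU) / d (pc).
p = 3.22 / 4.64 = 0.69397 arcsec.

0.6940 arcsec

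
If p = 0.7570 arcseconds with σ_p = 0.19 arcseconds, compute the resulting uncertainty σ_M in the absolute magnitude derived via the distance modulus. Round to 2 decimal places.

σ_M = 0.55 mag

M = m − 5 log₁₀ d + 5 = m + 5 log₁₀ p + 5, so ∂M/∂p = 5/(p ln 10).
σ_M = (5/ln 10) · (σ_p/p) = 2.1715 × 0.19/0.7570 = 2.1715 × 0.25099 = 0.54502.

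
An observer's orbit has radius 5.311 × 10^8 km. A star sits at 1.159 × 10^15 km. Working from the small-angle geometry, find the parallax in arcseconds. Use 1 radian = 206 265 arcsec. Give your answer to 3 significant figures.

0.0945 arcsec

θ ≈ B/d = (5.311 × 10^8) / (1.159 × 10^15) = 4.5824 × 10^-7 rad.
In arcseconds: 4.5824 × 10^-7 × 206265 = 0.094519″.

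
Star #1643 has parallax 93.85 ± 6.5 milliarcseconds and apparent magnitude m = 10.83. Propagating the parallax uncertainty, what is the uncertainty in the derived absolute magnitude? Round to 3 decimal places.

M = m − 5 log₁₀ d + 5 = m + 5 log₁₀ p + 5, so ∂M/∂p = 5/(p ln 10).
σ_M = (5/ln 10) · (σ_p/p) = 2.1715 × 6.5/93.85 = 2.1715 × 0.069259 = 0.1504.

σ_M = 0.150 mag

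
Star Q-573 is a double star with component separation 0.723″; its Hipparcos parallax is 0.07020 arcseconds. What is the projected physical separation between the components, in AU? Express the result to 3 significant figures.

d = 1/p = 1/0.07020″ = 14.245 pc.
At distance d (pc), an angle of θ arcsec spans θ·d AU: s = 0.723 × 14.245 = 10.299 AU.

10.3 AU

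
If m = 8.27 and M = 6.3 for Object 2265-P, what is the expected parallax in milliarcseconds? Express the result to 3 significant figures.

40.4 mas

m − M = 8.27 − 6.3 = 1.97.
d = 10^((m−M)/5 + 1) = 10^1.394 = 24.774 pc.
p = 1/d = 1/24.774 = 0.040365 arcsec = 40.365 mas.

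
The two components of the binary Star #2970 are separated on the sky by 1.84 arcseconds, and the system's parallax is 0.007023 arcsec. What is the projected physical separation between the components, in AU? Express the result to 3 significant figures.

d = 1/p = 1/0.007023″ = 142.39 pc.
At distance d (pc), an angle of θ arcsec spans θ·d AU: s = 1.84 × 142.39 = 262 AU.

262 AU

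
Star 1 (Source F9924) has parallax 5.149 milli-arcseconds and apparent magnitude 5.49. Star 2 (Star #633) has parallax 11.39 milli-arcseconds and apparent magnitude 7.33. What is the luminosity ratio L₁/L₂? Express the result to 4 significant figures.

d₁ = 1/p₁ = 1/0.005149″ = 194.21 pc; d₂ = 1/p₂ = 1/0.01139″ = 87.796 pc.
M₁ = m₁ − 5 log₁₀ d₁ + 5 = 5.49 − 11.4414 + 5 = -0.9514.
M₂ = 7.33 − 9.7174 + 5 = 2.6126.
L₁/L₂ = 10^(0.4(M₂ − M₁)) = 10^(0.4 × 3.5640) = 10^1.42560 = 26.644.

L₁/L₂ = 26.64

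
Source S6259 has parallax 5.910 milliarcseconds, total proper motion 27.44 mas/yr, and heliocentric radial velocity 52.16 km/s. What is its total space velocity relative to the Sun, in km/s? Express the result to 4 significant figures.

56.61 km/s

d = 1/p = 1/0.005910″ = 169.2 pc.
μ = 27.44 mas/yr = 0.02744 ″/yr.
v_t = 4.740 μ d = 4.740 × 0.02744 × 169.2 = 22.007 km/s.
v = √(v_r² + v_t²) = √(52.16² + 22.007²) = √3204.97 = 56.612 km/s.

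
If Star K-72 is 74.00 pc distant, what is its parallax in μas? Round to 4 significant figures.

13510 μas

p = 1/d = 1/74 = 0.013514 arcsec.
= 0.013514 × 10⁶ = 13514 μas.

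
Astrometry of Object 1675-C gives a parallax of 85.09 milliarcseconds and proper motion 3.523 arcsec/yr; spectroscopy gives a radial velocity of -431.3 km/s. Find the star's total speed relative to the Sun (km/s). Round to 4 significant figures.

d = 1/p = 1/0.08509″ = 11.752 pc.
v_t = 4.740 μ d = 4.740 × 3.523 × 11.752 = 196.25 km/s.
v = √(v_r² + v_t²) = √((-431.3)² + 196.25²) = √224534 = 473.85 km/s.

473.9 km/s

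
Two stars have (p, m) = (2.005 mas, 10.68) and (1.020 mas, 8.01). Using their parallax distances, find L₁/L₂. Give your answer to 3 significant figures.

d₁ = 1/p₁ = 1/0.002005″ = 498.75 pc; d₂ = 1/p₂ = 1/0.001020″ = 980.39 pc.
M₁ = m₁ − 5 log₁₀ d₁ + 5 = 10.68 − 13.4894 + 5 = 2.1906.
M₂ = 8.01 − 14.9570 + 5 = -1.9470.
L₁/L₂ = 10^(0.4(M₂ − M₁)) = 10^(0.4 × (-4.1376)) = 10^(-1.65504) = 0.022129.

L₁/L₂ = 0.0221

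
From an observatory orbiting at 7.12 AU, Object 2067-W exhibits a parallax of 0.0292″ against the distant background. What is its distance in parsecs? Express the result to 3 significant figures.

With baseline B (in AU) and parallax p (in arcsec), d = B/p parsecs.
d = 7.12 / 0.0292 = 243.84 pc.

244 pc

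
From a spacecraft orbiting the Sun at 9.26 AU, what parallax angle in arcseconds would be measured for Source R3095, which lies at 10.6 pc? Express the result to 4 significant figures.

0.8736 arcsec

p (arcsec) = B (AU) / d (pc).
p = 9.26 / 10.6 = 0.87358 arcsec.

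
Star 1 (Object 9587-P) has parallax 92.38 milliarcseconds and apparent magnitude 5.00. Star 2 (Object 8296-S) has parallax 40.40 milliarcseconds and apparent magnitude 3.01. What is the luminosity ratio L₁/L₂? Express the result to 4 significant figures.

d₁ = 1/p₁ = 1/0.09238″ = 10.825 pc; d₂ = 1/p₂ = 1/0.04040″ = 24.752 pc.
M₁ = m₁ − 5 log₁₀ d₁ + 5 = 5.00 − 5.1721 + 5 = 4.8279.
M₂ = 3.01 − 6.9681 + 5 = 1.0419.
L₁/L₂ = 10^(0.4(M₂ − M₁)) = 10^(0.4 × (-3.7860)) = 10^(-1.51440) = 0.030591.

L₁/L₂ = 0.03059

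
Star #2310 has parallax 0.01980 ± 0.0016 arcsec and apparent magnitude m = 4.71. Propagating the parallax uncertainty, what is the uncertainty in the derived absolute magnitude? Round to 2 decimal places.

σ_M = 0.18 mag

M = m − 5 log₁₀ d + 5 = m + 5 log₁₀ p + 5, so ∂M/∂p = 5/(p ln 10).
σ_M = (5/ln 10) · (σ_p/p) = 2.1715 × 0.0016/0.01980 = 2.1715 × 0.080808 = 0.17547.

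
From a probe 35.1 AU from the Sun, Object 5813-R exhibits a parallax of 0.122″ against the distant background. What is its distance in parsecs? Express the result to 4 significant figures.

287.7 pc

With baseline B (in AU) and parallax p (in arcsec), d = B/p parsecs.
d = 35.1 / 0.122 = 287.7 pc.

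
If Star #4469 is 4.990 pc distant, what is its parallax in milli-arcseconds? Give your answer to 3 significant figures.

200 mas

p = 1/d = 1/4.99 = 0.2004 arcsec.
= 0.2004 × 1000 = 200.4 mas.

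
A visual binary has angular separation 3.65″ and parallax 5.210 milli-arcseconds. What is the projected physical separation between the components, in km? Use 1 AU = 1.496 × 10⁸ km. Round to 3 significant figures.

d = 1/p = 1/0.005210″ = 191.94 pc.
At distance d (pc), an angle of θ arcsec spans θ·d AU: s = 3.65 × 191.94 = 700.58 AU.
= 700.58 × 1.496 × 10⁸ km = 1.0481 × 10^11 km.

1.05 × 10^11 km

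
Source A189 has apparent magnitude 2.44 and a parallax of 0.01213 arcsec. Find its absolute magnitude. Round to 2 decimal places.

M = -2.14

d = 1/p = 1/0.01213″ = 82.44 pc.
m − M = 5 log₁₀(82.44) − 5 = 9.5807 − 5 = 4.5807.
M = m − (m − M) = 2.44 − 4.5807 = -2.14.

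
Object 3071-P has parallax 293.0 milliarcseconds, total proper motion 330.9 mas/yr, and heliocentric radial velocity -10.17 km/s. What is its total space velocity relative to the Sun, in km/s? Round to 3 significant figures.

11.5 km/s

d = 1/p = 1/0.2930″ = 3.413 pc.
μ = 330.9 mas/yr = 0.3309 ″/yr.
v_t = 4.740 μ d = 4.740 × 0.3309 × 3.413 = 5.3532 km/s.
v = √(v_r² + v_t²) = √((-10.17)² + 5.3532²) = √132.086 = 11.493 km/s.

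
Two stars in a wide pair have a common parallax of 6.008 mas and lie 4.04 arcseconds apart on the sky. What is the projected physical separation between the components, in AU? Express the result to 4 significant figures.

672.4 AU

d = 1/p = 1/0.006008″ = 166.44 pc.
At distance d (pc), an angle of θ arcsec spans θ·d AU: s = 4.04 × 166.44 = 672.42 AU.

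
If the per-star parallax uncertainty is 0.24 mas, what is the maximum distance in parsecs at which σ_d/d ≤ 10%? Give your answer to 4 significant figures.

σ_d/d = σ_p/p, so the condition is σ_p/p ≤ 0.10, i.e. p ≥ σ_p/0.10.
p_min = 0.24/0.10 = 2.4 mas = 0.0024 arcsec.
d_max = 1/p_min = 1/0.0024 = 416.67 pc.

416.7 pc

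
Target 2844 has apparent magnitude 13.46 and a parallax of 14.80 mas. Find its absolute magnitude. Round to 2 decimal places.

d = 1/p = 1/0.01480″ = 67.568 pc.
m − M = 5 log₁₀(67.568) − 5 = 9.1487 − 5 = 4.1487.
M = m − (m − M) = 13.46 − 4.1487 = 9.31.

M = 9.31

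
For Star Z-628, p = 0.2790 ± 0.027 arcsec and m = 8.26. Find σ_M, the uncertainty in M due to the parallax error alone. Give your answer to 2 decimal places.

M = m − 5 log₁₀ d + 5 = m + 5 log₁₀ p + 5, so ∂M/∂p = 5/(p ln 10).
σ_M = (5/ln 10) · (σ_p/p) = 2.1715 × 0.027/0.2790 = 2.1715 × 0.096774 = 0.21014.

σ_M = 0.21 mag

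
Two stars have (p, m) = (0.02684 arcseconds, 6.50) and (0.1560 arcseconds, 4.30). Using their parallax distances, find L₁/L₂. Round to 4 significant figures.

d₁ = 1/p₁ = 1/0.02684″ = 37.258 pc; d₂ = 1/p₂ = 1/0.1560″ = 6.4103 pc.
M₁ = m₁ − 5 log₁₀ d₁ + 5 = 6.50 − 7.8561 + 5 = 3.6439.
M₂ = 4.30 − 4.0344 + 5 = 5.2656.
L₁/L₂ = 10^(0.4(M₂ − M₁)) = 10^(0.4 × 1.6217) = 10^0.64868 = 4.4533.

L₁/L₂ = 4.453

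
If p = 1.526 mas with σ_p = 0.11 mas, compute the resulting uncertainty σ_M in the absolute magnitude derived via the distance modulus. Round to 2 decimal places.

σ_M = 0.16 mag

M = m − 5 log₁₀ d + 5 = m + 5 log₁₀ p + 5, so ∂M/∂p = 5/(p ln 10).
σ_M = (5/ln 10) · (σ_p/p) = 2.1715 × 0.11/1.526 = 2.1715 × 0.072084 = 0.15653.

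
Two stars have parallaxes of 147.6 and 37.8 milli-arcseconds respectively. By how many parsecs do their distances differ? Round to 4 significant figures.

19.68 pc

d_A = 1/0.1476″ = 6.7751 pc; d_B = 1/0.03780″ = 26.455 pc.
|d_B − d_A| = |26.455 − 6.7751| = 19.68 pc.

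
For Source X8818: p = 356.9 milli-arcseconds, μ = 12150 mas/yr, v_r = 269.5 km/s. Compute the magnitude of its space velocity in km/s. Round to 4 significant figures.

d = 1/p = 1/0.3569″ = 2.8019 pc.
μ = 12150 mas/yr = 12.15 ″/yr.
v_t = 4.740 μ d = 4.740 × 12.15 × 2.8019 = 161.36 km/s.
v = √(v_r² + v_t²) = √(269.5² + 161.36²) = √98667.3 = 314.11 km/s.

314.1 km/s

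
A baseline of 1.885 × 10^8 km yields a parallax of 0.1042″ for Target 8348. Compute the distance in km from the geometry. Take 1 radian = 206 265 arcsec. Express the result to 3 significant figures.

3.73 × 10^14 km

θ = 0.1042″ = 0.1042/206265 = 5.0518 × 10^-7 rad.
d = B/θ = (1.885 × 10^8) / (5.0518 × 10^-7) = 3.7313 × 10^14 km.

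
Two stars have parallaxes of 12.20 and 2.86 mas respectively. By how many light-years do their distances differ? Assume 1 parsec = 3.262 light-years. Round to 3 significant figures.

d_A = 1/0.01220″ = 81.967 pc; d_B = 1/0.002860″ = 349.65 pc.
|d_B − d_A| = |349.65 − 81.967| = 267.68 pc = 267.68 × 3.262 ly = 873.17 ly.

873 ly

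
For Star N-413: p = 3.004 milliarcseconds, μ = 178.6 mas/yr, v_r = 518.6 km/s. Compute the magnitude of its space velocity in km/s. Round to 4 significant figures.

590.2 km/s

d = 1/p = 1/0.003004″ = 332.89 pc.
μ = 178.6 mas/yr = 0.1786 ″/yr.
v_t = 4.740 μ d = 4.740 × 0.1786 × 332.89 = 281.81 km/s.
v = √(v_r² + v_t²) = √(518.6² + 281.81²) = √348363 = 590.22 km/s.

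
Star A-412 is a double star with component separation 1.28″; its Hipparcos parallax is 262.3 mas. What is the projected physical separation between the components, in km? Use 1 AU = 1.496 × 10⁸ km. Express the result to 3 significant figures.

7.30 × 10^8 km

d = 1/p = 1/0.2623″ = 3.8124 pc.
At distance d (pc), an angle of θ arcsec spans θ·d AU: s = 1.28 × 3.8124 = 4.8799 AU.
= 4.8799 × 1.496 × 10⁸ km = 7.3003 × 10^8 km.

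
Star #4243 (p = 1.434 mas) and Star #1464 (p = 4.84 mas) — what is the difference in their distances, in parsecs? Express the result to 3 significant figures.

d_A = 1/0.001434″ = 697.35 pc; d_B = 1/0.004840″ = 206.61 pc.
|d_B − d_A| = |206.61 − 697.35| = 490.74 pc.

491 pc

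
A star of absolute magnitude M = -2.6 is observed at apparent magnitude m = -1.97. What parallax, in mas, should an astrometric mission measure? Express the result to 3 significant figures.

74.8 mas

m − M = -1.97 − (-2.6) = 0.63.
d = 10^((m−M)/5 + 1) = 10^1.126 = 13.366 pc.
p = 1/d = 1/13.366 = 0.074817 arcsec = 74.817 mas.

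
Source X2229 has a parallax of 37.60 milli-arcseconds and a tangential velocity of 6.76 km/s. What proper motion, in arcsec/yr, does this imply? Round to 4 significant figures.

0.05362 arcsec/yr

d = 1/p = 1/0.03760″ = 26.596 pc.
μ = v_t / (4.74 d) = 6.76 / (4.74 × 26.596) = 6.76 / 126.07 = 0.053621 ″/yr.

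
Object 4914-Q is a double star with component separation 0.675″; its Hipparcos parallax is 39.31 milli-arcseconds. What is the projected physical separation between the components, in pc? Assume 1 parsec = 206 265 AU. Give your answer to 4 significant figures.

d = 1/p = 1/0.03931″ = 25.439 pc.
At distance d (pc), an angle of θ arcsec spans θ·d AU: s = 0.675 × 25.439 = 17.171 AU.
= 17.171 / 206265 = 8.3247 × 10^-5 pc.

8.325 × 10^-5 pc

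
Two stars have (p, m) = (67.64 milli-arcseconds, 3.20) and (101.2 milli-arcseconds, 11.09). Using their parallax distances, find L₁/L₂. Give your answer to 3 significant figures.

L₁/L₂ = 3210

d₁ = 1/p₁ = 1/0.06764″ = 14.784 pc; d₂ = 1/p₂ = 1/0.1012″ = 9.8814 pc.
M₁ = m₁ − 5 log₁₀ d₁ + 5 = 3.20 − 5.8490 + 5 = 2.3510.
M₂ = 11.09 − 4.9741 + 5 = 11.1159.
L₁/L₂ = 10^(0.4(M₂ − M₁)) = 10^(0.4 × 8.7649) = 10^3.50596 = 3206.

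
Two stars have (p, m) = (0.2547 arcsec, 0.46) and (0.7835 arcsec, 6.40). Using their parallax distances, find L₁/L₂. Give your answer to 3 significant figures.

d₁ = 1/p₁ = 1/0.2547″ = 3.9262 pc; d₂ = 1/p₂ = 1/0.7835″ = 1.2763 pc.
M₁ = m₁ − 5 log₁₀ d₁ + 5 = 0.46 − 2.9699 + 5 = 2.4901.
M₂ = 6.40 − 0.5298 + 5 = 10.8702.
L₁/L₂ = 10^(0.4(M₂ − M₁)) = 10^(0.4 × 8.3801) = 10^3.35204 = 2249.3.

L₁/L₂ = 2250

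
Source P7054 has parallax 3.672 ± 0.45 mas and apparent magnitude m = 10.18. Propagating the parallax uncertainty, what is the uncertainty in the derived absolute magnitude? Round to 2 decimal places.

M = m − 5 log₁₀ d + 5 = m + 5 log₁₀ p + 5, so ∂M/∂p = 5/(p ln 10).
σ_M = (5/ln 10) · (σ_p/p) = 2.1715 × 0.45/3.672 = 2.1715 × 0.12255 = 0.26612.

σ_M = 0.27 mag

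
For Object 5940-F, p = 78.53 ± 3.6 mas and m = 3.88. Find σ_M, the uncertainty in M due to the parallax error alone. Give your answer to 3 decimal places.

σ_M = 0.100 mag

M = m − 5 log₁₀ d + 5 = m + 5 log₁₀ p + 5, so ∂M/∂p = 5/(p ln 10).
σ_M = (5/ln 10) · (σ_p/p) = 2.1715 × 3.6/78.53 = 2.1715 × 0.045842 = 0.099546.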